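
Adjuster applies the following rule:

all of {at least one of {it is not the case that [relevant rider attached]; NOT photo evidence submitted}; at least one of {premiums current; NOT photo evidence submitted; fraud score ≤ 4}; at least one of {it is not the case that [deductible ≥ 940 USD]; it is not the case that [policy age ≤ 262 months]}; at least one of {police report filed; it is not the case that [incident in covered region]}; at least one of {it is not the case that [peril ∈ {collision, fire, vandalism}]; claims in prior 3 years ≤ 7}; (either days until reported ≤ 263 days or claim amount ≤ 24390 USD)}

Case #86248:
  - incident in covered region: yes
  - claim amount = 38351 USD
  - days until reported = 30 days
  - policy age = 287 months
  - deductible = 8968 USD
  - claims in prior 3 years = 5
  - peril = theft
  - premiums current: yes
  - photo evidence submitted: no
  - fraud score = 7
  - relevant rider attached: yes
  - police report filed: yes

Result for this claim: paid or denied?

Atomic conditions:
  relevant rider attached: yes → true
  NOT photo evidence submitted: no → true
  premiums current: yes → true
  fraud score ≤ 4: 7 ≤ 4 is false
  deductible ≥ 940 USD: 8968 ≥ 940 is true
  policy age ≤ 262 months: 287 ≤ 262 is false
  police report filed: yes → true
  incident in covered region: yes → true
  peril ∈ {collision, fire, vandalism}: theft is not in the set → false
  claims in prior 3 years ≤ 7: 5 ≤ 7 is true
  days until reported ≤ 263 days: 30 ≤ 263 is true
  claim amount ≤ 24390 USD: 38351 ≤ 24390 is false
Combine:
[1.1] NOT true = false
[1] false OR true = true
[2] true OR true OR false = true
[3.1] NOT true = false
[3.2] NOT false = true
[3] false OR true = true
[4.2] NOT true = false
[4] true OR false = true
[5.1] NOT false = true
[5] true OR true = true
[6] true OR false = true
[root] true AND true AND true AND true AND true AND true = true
Overall: true → paid

Paid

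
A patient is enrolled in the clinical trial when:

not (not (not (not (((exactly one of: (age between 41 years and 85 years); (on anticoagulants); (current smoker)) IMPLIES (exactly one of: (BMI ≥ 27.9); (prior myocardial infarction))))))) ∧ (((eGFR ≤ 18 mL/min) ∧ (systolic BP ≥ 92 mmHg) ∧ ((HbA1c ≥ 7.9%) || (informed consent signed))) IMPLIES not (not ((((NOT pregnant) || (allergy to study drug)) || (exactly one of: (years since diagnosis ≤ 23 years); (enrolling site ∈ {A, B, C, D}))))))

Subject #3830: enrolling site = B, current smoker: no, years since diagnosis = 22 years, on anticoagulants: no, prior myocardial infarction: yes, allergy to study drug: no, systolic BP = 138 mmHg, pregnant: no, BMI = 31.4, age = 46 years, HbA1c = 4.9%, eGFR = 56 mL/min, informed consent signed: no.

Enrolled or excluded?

Excluded

Atomic conditions:
  age between 41 years and 85 years: 46 in [41, 85] is true
  on anticoagulants: no → false
  current smoker: no → false
  BMI ≥ 27.9: 31.4 ≥ 27.9 is true
  prior myocardial infarction: yes → true
  eGFR ≤ 18 mL/min: 56 ≤ 18 is false
  systolic BP ≥ 92 mmHg: 138 ≥ 92 is true
  HbA1c ≥ 7.9%: 4.9 ≥ 7.9 is false
  informed consent signed: no → false
  NOT pregnant: no → true
  allergy to study drug: no → false
  years since diagnosis ≤ 23 years: 22 ≤ 23 is true
  enrolling site ∈ {A, B, C, D}: B is in the set → true
Combine:
[1.1.1.1.1.1] exactly-one(true, false, false) = true
[1.1.1.1.1.2] exactly-one(true, true) = false
[1.1.1.1.1] true → false = false
[1.1.1.1] NOT false = true
[1.1.1] NOT true = false
[1.1] NOT false = true
[1] NOT true = false
[2.1.3] false OR false = false
[2.1] false AND true AND false = false
[2.2.1.1.1] true OR false = true
[2.2.1.1.2] exactly-one(true, true) = false
[2.2.1.1] true OR false = true
[2.2.1] NOT true = false
[2.2] NOT false = true
[2] false → true (antecedent false ⇒ implication holds) = true
[root] false AND true = false
Overall: false → excluded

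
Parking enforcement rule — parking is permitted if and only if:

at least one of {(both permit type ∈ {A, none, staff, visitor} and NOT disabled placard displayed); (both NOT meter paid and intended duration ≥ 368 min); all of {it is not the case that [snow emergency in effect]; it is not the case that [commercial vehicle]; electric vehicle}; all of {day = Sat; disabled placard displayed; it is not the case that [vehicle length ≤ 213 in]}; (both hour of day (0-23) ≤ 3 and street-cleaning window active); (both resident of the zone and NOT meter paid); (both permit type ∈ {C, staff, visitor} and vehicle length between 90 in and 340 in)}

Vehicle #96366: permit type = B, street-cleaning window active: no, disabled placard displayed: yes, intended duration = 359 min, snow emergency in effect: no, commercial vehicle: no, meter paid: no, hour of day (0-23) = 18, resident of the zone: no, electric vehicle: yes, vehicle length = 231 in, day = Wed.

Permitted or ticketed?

Permitted

Atomic conditions:
  permit type ∈ {A, none, staff, visitor}: B is not in the set → false
  NOT disabled placard displayed: yes → false
  NOT meter paid: no → true
  intended duration ≥ 368 min: 359 ≥ 368 is false
  snow emergency in effect: no → false
  commercial vehicle: no → false
  electric vehicle: yes → true
  day = Sat: Wed == Sat is false
  disabled placard displayed: yes → true
  vehicle length ≤ 213 in: 231 ≤ 213 is false
  hour of day (0-23) ≤ 3: 18 ≤ 3 is false
  street-cleaning window active: no → false
  resident of the zone: no → false
  permit type ∈ {C, staff, visitor}: B is not in the set → false
  vehicle length between 90 in and 340 in: 231 in [90, 340] is true
Combine:
[1] false AND false = false
[2] true AND false = false
[3.1] NOT false = true
[3.2] NOT false = true
[3] true AND true AND true = true
[4.3] NOT false = true
[4] false AND true AND true = false
[5] false AND false = false
[6] false AND true = false
[7] false AND true = false
[root] false OR false OR true OR false OR false OR false OR false = true
Overall: true → permitted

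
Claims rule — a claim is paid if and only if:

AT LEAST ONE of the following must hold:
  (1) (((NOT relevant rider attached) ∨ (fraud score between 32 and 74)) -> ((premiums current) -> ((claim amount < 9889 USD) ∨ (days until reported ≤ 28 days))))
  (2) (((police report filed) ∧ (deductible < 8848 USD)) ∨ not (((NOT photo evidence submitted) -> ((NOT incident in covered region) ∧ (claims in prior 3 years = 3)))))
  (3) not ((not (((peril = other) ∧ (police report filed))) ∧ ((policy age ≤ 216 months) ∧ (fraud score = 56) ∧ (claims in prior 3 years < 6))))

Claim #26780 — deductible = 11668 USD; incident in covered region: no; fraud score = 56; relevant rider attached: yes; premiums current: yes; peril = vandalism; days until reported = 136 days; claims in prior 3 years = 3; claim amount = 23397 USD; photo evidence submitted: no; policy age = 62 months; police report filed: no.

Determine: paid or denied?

Denied

Atomic conditions:
  NOT relevant rider attached: yes → false
  fraud score between 32 and 74: 56 in [32, 74] is true
  premiums current: yes → true
  claim amount < 9889 USD: 23397 < 9889 is false
  days until reported ≤ 28 days: 136 ≤ 28 is false
  police report filed: no → false
  deductible < 8848 USD: 11668 < 8848 is false
  NOT photo evidence submitted: no → true
  NOT incident in covered region: no → true
  claims in prior 3 years = 3: 3 == 3 is true
  peril = other: vandalism == other is false
  policy age ≤ 216 months: 62 ≤ 216 is true
  fraud score = 56: 56 == 56 is true
  claims in prior 3 years < 6: 3 < 6 is true
Combine:
[1.1] false OR true = true
[1.2.2] false OR false = false
[1.2] true → false = false
[1] true → false = false
[2.1] false AND false = false
[2.2.1.2] true AND true = true
[2.2.1] true → true = true
[2.2] NOT true = false
[2] false OR false = false
[3.1.1.1] false AND false = false
[3.1.1] NOT false = true
[3.1.2] true AND true AND true = true
[3.1] true AND true = true
[3] NOT true = false
[root] false OR false OR false = false
Overall: false → denied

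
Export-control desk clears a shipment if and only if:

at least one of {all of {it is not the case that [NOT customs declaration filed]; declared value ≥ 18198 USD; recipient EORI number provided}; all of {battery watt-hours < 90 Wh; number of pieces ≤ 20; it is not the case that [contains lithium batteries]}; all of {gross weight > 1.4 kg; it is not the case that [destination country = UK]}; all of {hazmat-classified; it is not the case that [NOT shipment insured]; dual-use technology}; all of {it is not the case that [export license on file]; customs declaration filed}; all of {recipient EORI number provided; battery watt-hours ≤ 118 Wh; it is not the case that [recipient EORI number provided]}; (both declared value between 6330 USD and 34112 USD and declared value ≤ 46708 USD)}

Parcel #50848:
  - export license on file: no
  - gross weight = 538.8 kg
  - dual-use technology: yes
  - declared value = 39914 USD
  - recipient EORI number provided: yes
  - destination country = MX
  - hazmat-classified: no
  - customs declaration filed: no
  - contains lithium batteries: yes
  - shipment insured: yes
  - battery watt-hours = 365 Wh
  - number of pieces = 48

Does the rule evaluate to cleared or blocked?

Atomic conditions:
  NOT customs declaration filed: no → true
  declared value ≥ 18198 USD: 39914 ≥ 18198 is true
  recipient EORI number provided: yes → true
  battery watt-hours < 90 Wh: 365 < 90 is false
  number of pieces ≤ 20: 48 ≤ 20 is false
  contains lithium batteries: yes → true
  gross weight > 1.4 kg: 538.8 > 1.4 is true
  destination country = UK: MX == UK is false
  hazmat-classified: no → false
  NOT shipment insured: yes → false
  dual-use technology: yes → true
  export license on file: no → false
  customs declaration filed: no → false
  battery watt-hours ≤ 118 Wh: 365 ≤ 118 is false
  declared value between 6330 USD and 34112 USD: 39914 in [6330, 34112] is false
  declared value ≤ 46708 USD: 39914 ≤ 46708 is true
Combine:
[1.1] NOT true = false
[1] false AND true AND true = false
[2.3] NOT true = false
[2] false AND false AND false = false
[3.2] NOT false = true
[3] true AND true = true
[4.2] NOT false = true
[4] false AND true AND true = false
[5.1] NOT false = true
[5] true AND false = false
[6.3] NOT true = false
[6] true AND false AND false = false
[7] false AND true = false
[root] false OR false OR true OR false OR false OR false OR false = true
Overall: true → cleared

Cleared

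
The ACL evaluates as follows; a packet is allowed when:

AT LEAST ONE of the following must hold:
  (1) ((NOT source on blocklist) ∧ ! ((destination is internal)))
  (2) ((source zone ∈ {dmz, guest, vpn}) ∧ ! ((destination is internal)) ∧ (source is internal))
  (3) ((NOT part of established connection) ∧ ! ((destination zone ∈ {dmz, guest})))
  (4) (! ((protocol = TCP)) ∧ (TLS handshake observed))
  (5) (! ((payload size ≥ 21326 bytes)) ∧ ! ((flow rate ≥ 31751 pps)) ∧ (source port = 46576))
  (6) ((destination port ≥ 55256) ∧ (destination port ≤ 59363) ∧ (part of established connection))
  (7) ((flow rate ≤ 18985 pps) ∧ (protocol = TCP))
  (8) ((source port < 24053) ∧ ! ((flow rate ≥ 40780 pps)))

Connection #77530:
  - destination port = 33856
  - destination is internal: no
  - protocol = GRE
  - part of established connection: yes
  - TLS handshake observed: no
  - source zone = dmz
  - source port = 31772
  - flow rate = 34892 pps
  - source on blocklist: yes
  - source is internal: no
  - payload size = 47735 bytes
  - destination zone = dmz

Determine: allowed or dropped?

Atomic conditions:
  NOT source on blocklist: yes → false
  destination is internal: no → false
  source zone ∈ {dmz, guest, vpn}: dmz is in the set → true
  source is internal: no → false
  NOT part of established connection: yes → false
  destination zone ∈ {dmz, guest}: dmz is in the set → true
  protocol = TCP: GRE == TCP is false
  TLS handshake observed: no → false
  payload size ≥ 21326 bytes: 47735 ≥ 21326 is true
  flow rate ≥ 31751 pps: 34892 ≥ 31751 is true
  source port = 46576: 31772 == 46576 is false
  destination port ≥ 55256: 33856 ≥ 55256 is false
  destination port ≤ 59363: 33856 ≤ 59363 is true
  part of established connection: yes → true
  flow rate ≤ 18985 pps: 34892 ≤ 18985 is false
  source port < 24053: 31772 < 24053 is false
  flow rate ≥ 40780 pps: 34892 ≥ 40780 is false
Combine:
[1.2] NOT false = true
[1] false AND true = false
[2.2] NOT false = true
[2] true AND true AND false = false
[3.2] NOT true = false
[3] false AND false = false
[4.1] NOT false = true
[4] true AND false = false
[5.1] NOT true = false
[5.2] NOT true = false
[5] false AND false AND false = false
[6] false AND true AND true = false
[7] false AND false = false
[8.2] NOT false = true
[8] false AND true = false
[root] false OR false OR false OR false OR false OR false OR false OR false = false
Overall: false → dropped

Dropped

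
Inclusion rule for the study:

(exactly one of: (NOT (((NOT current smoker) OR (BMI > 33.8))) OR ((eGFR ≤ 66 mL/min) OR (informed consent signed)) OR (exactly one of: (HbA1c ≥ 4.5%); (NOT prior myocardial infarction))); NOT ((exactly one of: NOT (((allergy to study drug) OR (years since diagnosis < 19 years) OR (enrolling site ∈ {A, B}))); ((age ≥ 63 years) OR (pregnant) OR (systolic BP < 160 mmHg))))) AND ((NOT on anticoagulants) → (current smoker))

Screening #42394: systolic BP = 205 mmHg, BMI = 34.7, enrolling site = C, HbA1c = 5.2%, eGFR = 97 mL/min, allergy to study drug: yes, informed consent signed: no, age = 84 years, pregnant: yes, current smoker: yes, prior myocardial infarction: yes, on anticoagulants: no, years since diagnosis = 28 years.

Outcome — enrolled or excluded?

Atomic conditions:
  NOT current smoker: yes → false
  BMI > 33.8: 34.7 > 33.8 is true
  eGFR ≤ 66 mL/min: 97 ≤ 66 is false
  informed consent signed: no → false
  HbA1c ≥ 4.5%: 5.2 ≥ 4.5 is true
  NOT prior myocardial infarction: yes → false
  allergy to study drug: yes → true
  years since diagnosis < 19 years: 28 < 19 is false
  enrolling site ∈ {A, B}: C is not in the set → false
  age ≥ 63 years: 84 ≥ 63 is true
  pregnant: yes → true
  systolic BP < 160 mmHg: 205 < 160 is false
  NOT on anticoagulants: no → true
  current smoker: yes → true
Combine:
[1.1.1.1] false OR true = true
[1.1.1] NOT true = false
[1.1.2] false OR false = false
[1.1.3] exactly-one(true, false) = true
[1.1] false OR false OR true = true
[1.2.1.1.1] true OR false OR false = true
[1.2.1.1] NOT true = false
[1.2.1.2] true OR true OR false = true
[1.2.1] exactly-one(false, true) = true
[1.2] NOT true = false
[1] exactly-one(true, false) = true
[2] true → true = true
[root] true AND true = true
Overall: true → enrolled

Enrolled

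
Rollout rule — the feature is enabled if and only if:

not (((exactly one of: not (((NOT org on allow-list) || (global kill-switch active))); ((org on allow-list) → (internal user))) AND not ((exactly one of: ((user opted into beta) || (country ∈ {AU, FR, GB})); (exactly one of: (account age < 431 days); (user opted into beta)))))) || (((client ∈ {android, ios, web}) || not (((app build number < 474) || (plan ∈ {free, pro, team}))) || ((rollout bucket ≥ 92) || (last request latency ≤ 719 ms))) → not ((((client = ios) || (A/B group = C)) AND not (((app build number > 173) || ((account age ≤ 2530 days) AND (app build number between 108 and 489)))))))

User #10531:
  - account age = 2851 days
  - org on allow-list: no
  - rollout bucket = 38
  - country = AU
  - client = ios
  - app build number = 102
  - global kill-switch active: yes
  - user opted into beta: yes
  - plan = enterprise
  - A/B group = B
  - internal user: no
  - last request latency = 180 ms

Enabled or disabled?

Atomic conditions:
  NOT org on allow-list: no → true
  global kill-switch active: yes → true
  org on allow-list: no → false
  internal user: no → false
  user opted into beta: yes → true
  country ∈ {AU, FR, GB}: AU is in the set → true
  account age < 431 days: 2851 < 431 is false
  client ∈ {android, ios, web}: ios is in the set → true
  app build number < 474: 102 < 474 is true
  plan ∈ {free, pro, team}: enterprise is not in the set → false
  rollout bucket ≥ 92: 38 ≥ 92 is false
  last request latency ≤ 719 ms: 180 ≤ 719 is true
  client = ios: ios == ios is true
  A/B group = C: B == C is false
  app build number > 173: 102 > 173 is false
  account age ≤ 2530 days: 2851 ≤ 2530 is false
  app build number between 108 and 489: 102 in [108, 489] is false
Combine:
[1.1.1.1.1] true OR true = true
[1.1.1.1] NOT true = false
[1.1.1.2] false → false (antecedent false ⇒ implication holds) = true
[1.1.1] exactly-one(false, true) = true
[1.1.2.1.1] true OR true = true
[1.1.2.1.2] exactly-one(false, true) = true
[1.1.2.1] exactly-one(true, true) = false
[1.1.2] NOT false = true
[1.1] true AND true = true
[1] NOT true = false
[2.1.2.1] true OR false = true
[2.1.2] NOT true = false
[2.1.3] false OR true = true
[2.1] true OR false OR true = true
[2.2.1.1] true OR false = true
[2.2.1.2.1.2] false AND false = false
[2.2.1.2.1] false OR false = false
[2.2.1.2] NOT false = true
[2.2.1] true AND true = true
[2.2] NOT true = false
[2] true → false = false
[root] false OR false = false
Overall: false → disabled

Disabled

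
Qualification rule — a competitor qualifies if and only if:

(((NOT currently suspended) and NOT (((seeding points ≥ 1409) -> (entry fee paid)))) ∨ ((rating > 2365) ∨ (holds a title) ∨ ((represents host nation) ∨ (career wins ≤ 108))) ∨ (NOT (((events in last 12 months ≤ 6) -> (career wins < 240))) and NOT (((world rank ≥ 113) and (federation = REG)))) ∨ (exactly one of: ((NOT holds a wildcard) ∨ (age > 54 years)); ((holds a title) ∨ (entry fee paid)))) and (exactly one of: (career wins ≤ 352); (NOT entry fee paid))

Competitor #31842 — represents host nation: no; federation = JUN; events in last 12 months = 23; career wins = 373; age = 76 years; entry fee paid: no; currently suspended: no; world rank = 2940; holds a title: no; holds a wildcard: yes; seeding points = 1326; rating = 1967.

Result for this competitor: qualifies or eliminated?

Atomic conditions:
  NOT currently suspended: no → true
  seeding points ≥ 1409: 1326 ≥ 1409 is false
  entry fee paid: no → false
  rating > 2365: 1967 > 2365 is false
  holds a title: no → false
  represents host nation: no → false
  career wins ≤ 108: 373 ≤ 108 is false
  events in last 12 months ≤ 6: 23 ≤ 6 is false
  career wins < 240: 373 < 240 is false
  world rank ≥ 113: 2940 ≥ 113 is true
  federation = REG: JUN == REG is false
  NOT holds a wildcard: yes → false
  age > 54 years: 76 > 54 is true
  career wins ≤ 352: 373 ≤ 352 is false
  NOT entry fee paid: no → true
Combine:
[1.1.2.1] false → false (antecedent false ⇒ implication holds) = true
[1.1.2] NOT true = false
[1.1] true AND false = false
[1.2.3] false OR false = false
[1.2] false OR false OR false = false
[1.3.1.1] false → false (antecedent false ⇒ implication holds) = true
[1.3.1] NOT true = false
[1.3.2.1] true AND false = false
[1.3.2] NOT false = true
[1.3] false AND true = false
[1.4.1] false OR true = true
[1.4.2] false OR false = false
[1.4] exactly-one(true, false) = true
[1] false OR false OR false OR true = true
[2] exactly-one(false, true) = true
[root] true AND true = true
Overall: true → qualifies

Qualifies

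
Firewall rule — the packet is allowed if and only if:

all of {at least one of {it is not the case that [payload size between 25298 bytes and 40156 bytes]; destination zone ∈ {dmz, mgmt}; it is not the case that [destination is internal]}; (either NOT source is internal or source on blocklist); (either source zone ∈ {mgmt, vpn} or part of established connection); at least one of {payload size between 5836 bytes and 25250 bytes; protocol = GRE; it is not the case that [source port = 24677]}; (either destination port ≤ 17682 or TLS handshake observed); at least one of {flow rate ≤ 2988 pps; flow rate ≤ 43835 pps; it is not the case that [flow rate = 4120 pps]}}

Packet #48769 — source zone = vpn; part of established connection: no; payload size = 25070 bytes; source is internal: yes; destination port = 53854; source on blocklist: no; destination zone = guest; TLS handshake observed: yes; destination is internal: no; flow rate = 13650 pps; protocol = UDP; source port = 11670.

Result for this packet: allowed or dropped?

Dropped

Atomic conditions:
  payload size between 25298 bytes and 40156 bytes: 25070 in [25298, 40156] is false
  destination zone ∈ {dmz, mgmt}: guest is not in the set → false
  destination is internal: no → false
  NOT source is internal: yes → false
  source on blocklist: no → false
  source zone ∈ {mgmt, vpn}: vpn is in the set → true
  part of established connection: no → false
  payload size between 5836 bytes and 25250 bytes: 25070 in [5836, 25250] is true
  protocol = GRE: UDP == GRE is false
  source port = 24677: 11670 == 24677 is false
  destination port ≤ 17682: 53854 ≤ 17682 is false
  TLS handshake observed: yes → true
  flow rate ≤ 2988 pps: 13650 ≤ 2988 is false
  flow rate ≤ 43835 pps: 13650 ≤ 43835 is true
  flow rate = 4120 pps: 13650 == 4120 is false
Combine:
[1.1] NOT false = true
[1.3] NOT false = true
[1] true OR false OR true = true
[2] false OR false = false
[3] true OR false = true
[4.3] NOT false = true
[4] true OR false OR true = true
[5] false OR true = true
[6.3] NOT false = true
[6] false OR true OR true = true
[root] true AND false AND true AND true AND true AND true = false
Overall: false → dropped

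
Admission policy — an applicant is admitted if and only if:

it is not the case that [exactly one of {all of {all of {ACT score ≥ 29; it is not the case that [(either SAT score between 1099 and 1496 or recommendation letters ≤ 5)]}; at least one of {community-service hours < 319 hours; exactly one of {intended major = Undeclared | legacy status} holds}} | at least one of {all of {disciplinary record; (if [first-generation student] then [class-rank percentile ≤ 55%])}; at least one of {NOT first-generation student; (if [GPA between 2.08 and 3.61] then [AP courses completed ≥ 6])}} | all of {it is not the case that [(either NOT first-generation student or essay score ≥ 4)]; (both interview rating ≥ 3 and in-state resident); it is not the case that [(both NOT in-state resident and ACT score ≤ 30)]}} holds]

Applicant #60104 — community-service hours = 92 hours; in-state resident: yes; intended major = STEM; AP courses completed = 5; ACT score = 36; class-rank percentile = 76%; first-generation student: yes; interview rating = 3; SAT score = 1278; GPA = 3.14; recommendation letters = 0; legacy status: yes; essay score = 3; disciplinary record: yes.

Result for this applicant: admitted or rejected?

Rejected

Atomic conditions:
  ACT score ≥ 29: 36 ≥ 29 is true
  SAT score between 1099 and 1496: 1278 in [1099, 1496] is true
  recommendation letters ≤ 5: 0 ≤ 5 is true
  community-service hours < 319 hours: 92 < 319 is true
  intended major = Undeclared: STEM == Undeclared is false
  legacy status: yes → true
  disciplinary record: yes → true
  first-generation student: yes → true
  class-rank percentile ≤ 55%: 76 ≤ 55 is false
  NOT first-generation student: yes → false
  GPA between 2.08 and 3.61: 3.14 in [2.08, 3.61] is true
  AP courses completed ≥ 6: 5 ≥ 6 is false
  essay score ≥ 4: 3 ≥ 4 is false
  interview rating ≥ 3: 3 ≥ 3 is true
  in-state resident: yes → true
  NOT in-state resident: yes → false
  ACT score ≤ 30: 36 ≤ 30 is false
Combine:
[1.1.1.2.1] true OR true = true
[1.1.1.2] NOT true = false
[1.1.1] true AND false = false
[1.1.2.2] exactly-one(false, true) = true
[1.1.2] true OR true = true
[1.1] false AND true = false
[1.2.1.2] true → false = false
[1.2.1] true AND false = false
[1.2.2.2] true → false = false
[1.2.2] false OR false = false
[1.2] false OR false = false
[1.3.1.1] false OR false = false
[1.3.1] NOT false = true
[1.3.2] true AND true = true
[1.3.3.1] false AND false = false
[1.3.3] NOT false = true
[1.3] true AND true AND true = true
[1] exactly-one(false, false, true) = true
[root] NOT true = false
Overall: false → rejected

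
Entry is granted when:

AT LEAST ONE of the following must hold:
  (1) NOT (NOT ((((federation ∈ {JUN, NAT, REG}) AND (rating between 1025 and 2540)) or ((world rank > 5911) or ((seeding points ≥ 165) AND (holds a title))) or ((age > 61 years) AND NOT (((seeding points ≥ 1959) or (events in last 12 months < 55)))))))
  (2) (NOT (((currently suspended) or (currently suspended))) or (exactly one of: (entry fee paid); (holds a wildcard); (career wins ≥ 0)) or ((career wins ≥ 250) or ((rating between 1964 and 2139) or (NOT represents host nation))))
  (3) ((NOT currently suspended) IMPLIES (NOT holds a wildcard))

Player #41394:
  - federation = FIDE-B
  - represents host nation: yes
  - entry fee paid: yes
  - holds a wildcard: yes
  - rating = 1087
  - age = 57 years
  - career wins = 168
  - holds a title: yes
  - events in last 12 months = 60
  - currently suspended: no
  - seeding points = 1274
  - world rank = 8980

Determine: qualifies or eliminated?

Atomic conditions:
  federation ∈ {JUN, NAT, REG}: FIDE-B is not in the set → false
  rating between 1025 and 2540: 1087 in [1025, 2540] is true
  world rank > 5911: 8980 > 5911 is true
  seeding points ≥ 165: 1274 ≥ 165 is true
  holds a title: yes → true
  age > 61 years: 57 > 61 is false
  seeding points ≥ 1959: 1274 ≥ 1959 is false
  events in last 12 months < 55: 60 < 55 is false
  currently suspended: no → false
  entry fee paid: yes → true
  holds a wildcard: yes → true
  career wins ≥ 0: 168 ≥ 0 is true
  career wins ≥ 250: 168 ≥ 250 is false
  rating between 1964 and 2139: 1087 in [1964, 2139] is false
  NOT represents host nation: yes → false
  NOT currently suspended: no → true
  NOT holds a wildcard: yes → false
Combine:
[1.1.1.1] false AND true = false
[1.1.1.2.2] true AND true = true
[1.1.1.2] true OR true = true
[1.1.1.3.2.1] false OR false = false
[1.1.1.3.2] NOT false = true
[1.1.1.3] false AND true = false
[1.1.1] false OR true OR false = true
[1.1] NOT true = false
[1] NOT false = true
[2.1.1] false OR false = false
[2.1] NOT false = true
[2.2] exactly-one(true, true, true) = false
[2.3.2] false OR false = false
[2.3] false OR false = false
[2] true OR false OR false = true
[3] true → false = false
[root] true OR true OR false = true
Overall: true → qualifies

Qualifies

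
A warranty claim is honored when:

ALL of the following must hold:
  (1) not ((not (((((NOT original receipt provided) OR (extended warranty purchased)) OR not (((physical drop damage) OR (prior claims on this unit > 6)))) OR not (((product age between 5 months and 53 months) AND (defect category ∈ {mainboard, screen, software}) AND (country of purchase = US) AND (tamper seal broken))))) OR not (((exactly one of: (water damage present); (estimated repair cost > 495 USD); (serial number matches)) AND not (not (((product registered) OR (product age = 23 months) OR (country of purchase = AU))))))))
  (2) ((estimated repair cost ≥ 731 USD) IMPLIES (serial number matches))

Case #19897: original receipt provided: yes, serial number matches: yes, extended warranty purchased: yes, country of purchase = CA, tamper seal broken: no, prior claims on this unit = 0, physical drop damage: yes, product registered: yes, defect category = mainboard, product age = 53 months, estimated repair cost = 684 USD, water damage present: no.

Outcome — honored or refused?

Refused

Atomic conditions:
  NOT original receipt provided: yes → false
  extended warranty purchased: yes → true
  physical drop damage: yes → true
  prior claims on this unit > 6: 0 > 6 is false
  product age between 5 months and 53 months: 53 in [5, 53] is true
  defect category ∈ {mainboard, screen, software}: mainboard is in the set → true
  country of purchase = US: CA == US is false
  tamper seal broken: no → false
  water damage present: no → false
  estimated repair cost > 495 USD: 684 > 495 is true
  serial number matches: yes → true
  product registered: yes → true
  product age = 23 months: 53 == 23 is false
  country of purchase = AU: CA == AU is false
  estimated repair cost ≥ 731 USD: 684 ≥ 731 is false
Combine:
[1.1.1.1.1.1] false OR true = true
[1.1.1.1.1.2.1] true OR false = true
[1.1.1.1.1.2] NOT true = false
[1.1.1.1.1] true OR false = true
[1.1.1.1.2.1] true AND true AND false AND false = false
[1.1.1.1.2] NOT false = true
[1.1.1.1] true OR true = true
[1.1.1] NOT true = false
[1.1.2.1.1] exactly-one(false, true, true) = false
[1.1.2.1.2.1.1] true OR false OR false = true
[1.1.2.1.2.1] NOT true = false
[1.1.2.1.2] NOT false = true
[1.1.2.1] false AND true = false
[1.1.2] NOT false = true
[1.1] false OR true = true
[1] NOT true = false
[2] false → true (antecedent false ⇒ implication holds) = true
[root] false AND true = false
Overall: false → refused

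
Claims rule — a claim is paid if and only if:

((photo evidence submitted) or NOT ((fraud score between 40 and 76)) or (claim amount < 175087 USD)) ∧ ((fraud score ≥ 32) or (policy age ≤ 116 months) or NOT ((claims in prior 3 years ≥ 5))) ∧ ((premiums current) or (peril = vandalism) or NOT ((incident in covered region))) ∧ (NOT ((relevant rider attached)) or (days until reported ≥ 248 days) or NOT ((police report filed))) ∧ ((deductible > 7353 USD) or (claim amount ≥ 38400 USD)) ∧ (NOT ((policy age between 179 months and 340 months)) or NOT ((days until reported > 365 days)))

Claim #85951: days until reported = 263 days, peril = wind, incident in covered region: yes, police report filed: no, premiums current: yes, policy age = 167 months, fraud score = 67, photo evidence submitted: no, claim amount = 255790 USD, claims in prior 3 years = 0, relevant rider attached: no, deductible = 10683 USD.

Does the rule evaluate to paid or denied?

Denied

Atomic conditions:
  photo evidence submitted: no → false
  fraud score between 40 and 76: 67 in [40, 76] is true
  claim amount < 175087 USD: 255790 < 175087 is false
  fraud score ≥ 32: 67 ≥ 32 is true
  policy age ≤ 116 months: 167 ≤ 116 is false
  claims in prior 3 years ≥ 5: 0 ≥ 5 is false
  premiums current: yes → true
  peril = vandalism: wind == vandalism is false
  incident in covered region: yes → true
  relevant rider attached: no → false
  days until reported ≥ 248 days: 263 ≥ 248 is true
  police report filed: no → false
  deductible > 7353 USD: 10683 > 7353 is true
  claim amount ≥ 38400 USD: 255790 ≥ 38400 is true
  policy age between 179 months and 340 months: 167 in [179, 340] is false
  days until reported > 365 days: 263 > 365 is false
Combine:
[1.2] NOT true = false
[1] false OR false OR false = false
[2.3] NOT false = true
[2] true OR false OR true = true
[3.3] NOT true = false
[3] true OR false OR false = true
[4.1] NOT false = true
[4.3] NOT false = true
[4] true OR true OR true = true
[5] true OR true = true
[6.1] NOT false = true
[6.2] NOT false = true
[6] true OR true = true
[root] false AND true AND true AND true AND true AND true = false
Overall: false → denied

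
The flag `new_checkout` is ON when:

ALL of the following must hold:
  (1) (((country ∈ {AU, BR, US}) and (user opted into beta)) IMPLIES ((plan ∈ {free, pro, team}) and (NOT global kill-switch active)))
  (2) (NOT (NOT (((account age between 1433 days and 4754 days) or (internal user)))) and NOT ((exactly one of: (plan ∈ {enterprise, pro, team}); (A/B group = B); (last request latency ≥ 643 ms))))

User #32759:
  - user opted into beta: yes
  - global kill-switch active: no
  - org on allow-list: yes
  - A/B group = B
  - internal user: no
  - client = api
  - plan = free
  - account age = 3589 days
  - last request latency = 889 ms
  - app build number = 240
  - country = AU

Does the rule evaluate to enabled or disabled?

Enabled

Atomic conditions:
  country ∈ {AU, BR, US}: AU is in the set → true
  user opted into beta: yes → true
  plan ∈ {free, pro, team}: free is in the set → true
  NOT global kill-switch active: no → true
  account age between 1433 days and 4754 days: 3589 in [1433, 4754] is true
  internal user: no → false
  plan ∈ {enterprise, pro, team}: free is not in the set → false
  A/B group = B: B == B is true
  last request latency ≥ 643 ms: 889 ≥ 643 is true
Combine:
[1.1] true AND true = true
[1.2] true AND true = true
[1] true → true = true
[2.1.1.1] true OR false = true
[2.1.1] NOT true = false
[2.1] NOT false = true
[2.2.1] exactly-one(false, true, true) = false
[2.2] NOT false = true
[2] true AND true = true
[root] true AND true = true
Overall: true → enabled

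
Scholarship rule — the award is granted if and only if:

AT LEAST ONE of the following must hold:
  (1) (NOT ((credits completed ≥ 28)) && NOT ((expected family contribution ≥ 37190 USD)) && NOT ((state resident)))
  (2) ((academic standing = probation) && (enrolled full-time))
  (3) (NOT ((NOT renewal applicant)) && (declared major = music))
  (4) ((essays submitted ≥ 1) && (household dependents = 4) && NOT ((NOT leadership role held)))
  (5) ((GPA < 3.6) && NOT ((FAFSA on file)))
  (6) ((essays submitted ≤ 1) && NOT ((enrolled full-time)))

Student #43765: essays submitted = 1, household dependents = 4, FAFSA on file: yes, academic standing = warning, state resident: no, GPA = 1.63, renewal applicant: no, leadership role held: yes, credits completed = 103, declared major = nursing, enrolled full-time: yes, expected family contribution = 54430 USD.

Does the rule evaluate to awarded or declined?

Atomic conditions:
  credits completed ≥ 28: 103 ≥ 28 is true
  expected family contribution ≥ 37190 USD: 54430 ≥ 37190 is true
  state resident: no → false
  academic standing = probation: warning == probation is false
  enrolled full-time: yes → true
  NOT renewal applicant: no → true
  declared major = music: nursing == music is false
  essays submitted ≥ 1: 1 ≥ 1 is true
  household dependents = 4: 4 == 4 is true
  NOT leadership role held: yes → false
  GPA < 3.6: 1.63 < 3.6 is true
  FAFSA on file: yes → true
  essays submitted ≤ 1: 1 ≤ 1 is true
Combine:
[1.1] NOT true = false
[1.2] NOT true = false
[1.3] NOT false = true
[1] false AND false AND true = false
[2] false AND true = false
[3.1] NOT true = false
[3] false AND false = false
[4.3] NOT false = true
[4] true AND true AND true = true
[5.2] NOT true = false
[5] true AND false = false
[6.2] NOT true = false
[6] true AND false = false
[root] false OR false OR false OR true OR false OR false = true
Overall: true → awarded

Awarded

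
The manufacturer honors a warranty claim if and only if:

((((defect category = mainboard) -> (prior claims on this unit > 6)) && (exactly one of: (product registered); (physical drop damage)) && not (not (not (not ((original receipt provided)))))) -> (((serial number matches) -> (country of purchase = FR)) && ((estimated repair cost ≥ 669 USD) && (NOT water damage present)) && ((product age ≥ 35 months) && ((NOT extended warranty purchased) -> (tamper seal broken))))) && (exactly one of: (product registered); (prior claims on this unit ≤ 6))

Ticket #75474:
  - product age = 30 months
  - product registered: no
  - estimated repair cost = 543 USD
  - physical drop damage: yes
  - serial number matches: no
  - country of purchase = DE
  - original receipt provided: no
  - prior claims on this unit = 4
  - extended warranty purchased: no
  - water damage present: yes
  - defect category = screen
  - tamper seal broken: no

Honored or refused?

Honored

Atomic conditions:
  defect category = mainboard: screen == mainboard is false
  prior claims on this unit > 6: 4 > 6 is false
  product registered: no → false
  physical drop damage: yes → true
  original receipt provided: no → false
  serial number matches: no → false
  country of purchase = FR: DE == FR is false
  estimated repair cost ≥ 669 USD: 543 ≥ 669 is false
  NOT water damage present: yes → false
  product age ≥ 35 months: 30 ≥ 35 is false
  NOT extended warranty purchased: no → true
  tamper seal broken: no → false
  prior claims on this unit ≤ 6: 4 ≤ 6 is true
Combine:
[1.1.1] false → false (antecedent false ⇒ implication holds) = true
[1.1.2] exactly-one(false, true) = true
[1.1.3.1.1.1] NOT false = true
[1.1.3.1.1] NOT true = false
[1.1.3.1] NOT false = true
[1.1.3] NOT true = false
[1.1] true AND true AND false = false
[1.2.1] false → false (antecedent false ⇒ implication holds) = true
[1.2.2] false AND false = false
[1.2.3.2] true → false = false
[1.2.3] false AND false = false
[1.2] true AND false AND false = false
[1] false → false (antecedent false ⇒ implication holds) = true
[2] exactly-one(false, true) = true
[root] true AND true = true
Overall: true → honored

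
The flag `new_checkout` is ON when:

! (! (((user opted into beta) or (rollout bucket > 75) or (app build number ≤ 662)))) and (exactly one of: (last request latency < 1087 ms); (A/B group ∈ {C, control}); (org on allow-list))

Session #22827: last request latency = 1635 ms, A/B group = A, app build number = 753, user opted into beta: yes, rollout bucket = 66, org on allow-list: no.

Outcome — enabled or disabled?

Disabled

Atomic conditions:
  user opted into beta: yes → true
  rollout bucket > 75: 66 > 75 is false
  app build number ≤ 662: 753 ≤ 662 is false
  last request latency < 1087 ms: 1635 < 1087 is false
  A/B group ∈ {C, control}: A is not in the set → false
  org on allow-list: no → false
Combine:
[1.1.1] true OR false OR false = true
[1.1] NOT true = false
[1] NOT false = true
[2] exactly-one(false, false, false) = false
[root] true AND false = false
Overall: false → disabled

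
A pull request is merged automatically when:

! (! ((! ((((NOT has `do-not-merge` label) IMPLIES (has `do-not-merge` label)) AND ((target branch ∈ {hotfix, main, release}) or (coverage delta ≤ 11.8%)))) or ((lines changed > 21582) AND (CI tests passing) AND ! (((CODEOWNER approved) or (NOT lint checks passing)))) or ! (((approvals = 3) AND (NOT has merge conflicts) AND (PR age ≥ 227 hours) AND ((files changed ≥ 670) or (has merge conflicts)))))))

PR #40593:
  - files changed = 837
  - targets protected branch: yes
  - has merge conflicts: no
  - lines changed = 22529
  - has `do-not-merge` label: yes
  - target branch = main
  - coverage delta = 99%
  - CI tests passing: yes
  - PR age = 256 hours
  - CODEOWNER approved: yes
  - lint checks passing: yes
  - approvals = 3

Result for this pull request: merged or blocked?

Blocked

Atomic conditions:
  NOT has `do-not-merge` label: yes → false
  has `do-not-merge` label: yes → true
  target branch ∈ {hotfix, main, release}: main is in the set → true
  coverage delta ≤ 11.8%: 99 ≤ 11.8 is false
  lines changed > 21582: 22529 > 21582 is true
  CI tests passing: yes → true
  CODEOWNER approved: yes → true
  NOT lint checks passing: yes → false
  approvals = 3: 3 == 3 is true
  NOT has merge conflicts: no → true
  PR age ≥ 227 hours: 256 ≥ 227 is true
  files changed ≥ 670: 837 ≥ 670 is true
  has merge conflicts: no → false
Combine:
[1.1.1.1.1] false → true (antecedent false ⇒ implication holds) = true
[1.1.1.1.2] true OR false = true
[1.1.1.1] true AND true = true
[1.1.1] NOT true = false
[1.1.2.3.1] true OR false = true
[1.1.2.3] NOT true = false
[1.1.2] true AND true AND false = false
[1.1.3.1.4] true OR false = true
[1.1.3.1] true AND true AND true AND true = true
[1.1.3] NOT true = false
[1.1] false OR false OR false = false
[1] NOT false = true
[root] NOT true = false
Overall: false → blocked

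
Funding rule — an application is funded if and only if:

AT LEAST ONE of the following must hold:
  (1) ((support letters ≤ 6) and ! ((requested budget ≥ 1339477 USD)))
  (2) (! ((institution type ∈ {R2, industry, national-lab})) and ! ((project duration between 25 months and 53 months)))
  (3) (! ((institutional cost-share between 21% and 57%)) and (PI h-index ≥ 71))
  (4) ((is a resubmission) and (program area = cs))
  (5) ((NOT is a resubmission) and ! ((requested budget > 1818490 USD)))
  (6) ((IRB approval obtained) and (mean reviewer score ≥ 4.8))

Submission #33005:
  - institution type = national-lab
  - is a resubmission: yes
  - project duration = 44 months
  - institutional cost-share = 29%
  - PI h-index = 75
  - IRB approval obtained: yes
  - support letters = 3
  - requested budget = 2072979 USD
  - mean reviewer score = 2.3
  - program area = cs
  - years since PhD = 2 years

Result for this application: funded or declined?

Atomic conditions:
  support letters ≤ 6: 3 ≤ 6 is true
  requested budget ≥ 1339477 USD: 2072979 ≥ 1339477 is true
  institution type ∈ {R2, industry, national-lab}: national-lab is in the set → true
  project duration between 25 months and 53 months: 44 in [25, 53] is true
  institutional cost-share between 21% and 57%: 29 in [21, 57] is true
  PI h-index ≥ 71: 75 ≥ 71 is true
  is a resubmission: yes → true
  program area = cs: cs == cs is true
  NOT is a resubmission: yes → false
  requested budget > 1818490 USD: 2072979 > 1818490 is true
  IRB approval obtained: yes → true
  mean reviewer score ≥ 4.8: 2.3 ≥ 4.8 is false
Combine:
[1.2] NOT true = false
[1] true AND false = false
[2.1] NOT true = false
[2.2] NOT true = false
[2] false AND false = false
[3.1] NOT true = false
[3] false AND true = false
[4] true AND true = true
[5.2] NOT true = false
[5] false AND false = false
[6] true AND false = false
[root] false OR false OR false OR true OR false OR false = true
Overall: true → funded

Funded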